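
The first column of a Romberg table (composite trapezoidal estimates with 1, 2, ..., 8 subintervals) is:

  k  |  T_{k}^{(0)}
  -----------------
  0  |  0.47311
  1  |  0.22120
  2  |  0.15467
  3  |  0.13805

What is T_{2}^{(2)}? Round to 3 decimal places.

0.132

T_{1}^{(1)} = 0.22120 + (0.22120 − 0.47311)/3 = 0.13723
T_{2}^{(1)} = 0.15467 + (0.15467 − 0.22120)/3 = 0.13249
T_{2}^{(2)} = 0.13249 + (0.13249 − 0.13723)/15 = 0.13217
(Column j=1 coincides with Simpson's rule on the same nodes.)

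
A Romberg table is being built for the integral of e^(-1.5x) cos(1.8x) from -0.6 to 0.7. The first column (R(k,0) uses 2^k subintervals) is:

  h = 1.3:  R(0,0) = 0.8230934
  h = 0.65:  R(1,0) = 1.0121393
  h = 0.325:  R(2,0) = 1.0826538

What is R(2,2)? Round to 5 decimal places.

Richardson extrapolation on the trapezoidal column (denominator 4−1=3):
R(1,1) = (4·1.0121393 − 0.8230934) / 3 = 1.0751546
R(2,1) = 1.0826538 + (1.0826538 − 1.0121393)/3 = 1.1061586
R(2,2) = 1.1061586 + (1.1061586 − 1.0751546)/15 = 1.1082255

1.10823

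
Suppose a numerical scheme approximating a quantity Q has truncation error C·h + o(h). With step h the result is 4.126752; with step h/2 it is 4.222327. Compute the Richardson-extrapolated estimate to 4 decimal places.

Extrapolated value = (2·A(h/2) − A(h)) / (2 − 1)
= (2·4.222327 − 4.126752) / 1
= 4.317902 / 1 = 4.317902

4.3179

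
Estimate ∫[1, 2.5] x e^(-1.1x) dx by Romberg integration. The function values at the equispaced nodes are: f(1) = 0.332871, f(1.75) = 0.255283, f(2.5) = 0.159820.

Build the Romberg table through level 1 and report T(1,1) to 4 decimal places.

T(0,0) (trapezoid, 1 panel, h=1.5000): 0.369518
T(1,0) (trapezoid, 2 panels, h=0.7500): 0.376221
T(1,1) = 0.376221 + (0.376221 − 0.369518)/3 = 0.378455

0.3785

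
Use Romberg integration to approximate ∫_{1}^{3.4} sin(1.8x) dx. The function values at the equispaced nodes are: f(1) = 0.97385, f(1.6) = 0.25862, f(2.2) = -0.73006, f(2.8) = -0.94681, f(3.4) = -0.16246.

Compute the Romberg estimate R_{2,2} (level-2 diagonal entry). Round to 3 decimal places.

-0.669

R_{0,0} (trapezoid, 1 panel, h=2.4000): 0.97367
R_{1,0} (trapezoid, 2 panels, h=1.2000): -0.38924
R_{2,0} (trapezoid, 4 panels, h=0.6000): -0.60753
R_{1,1} = -0.38924 + (-0.38924 − 0.97367)/3 = -0.84354
R_{2,1} = -0.60753 + (-0.60753 − (-0.38924))/3 = -0.68029
R_{2,2} = -0.68029 + (-0.68029 − (-0.84354))/15 = -0.66941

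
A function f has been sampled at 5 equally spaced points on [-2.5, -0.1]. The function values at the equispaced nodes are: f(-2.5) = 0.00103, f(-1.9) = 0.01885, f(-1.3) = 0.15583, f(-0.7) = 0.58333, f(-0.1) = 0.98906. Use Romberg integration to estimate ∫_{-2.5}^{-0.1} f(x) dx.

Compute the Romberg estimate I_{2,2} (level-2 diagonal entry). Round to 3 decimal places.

I_{0,0} (trapezoid, 1 panel, h=2.4000): 1.18811
I_{1,0} (trapezoid, 2 panels, h=1.2000): 0.78105
I_{2,0} (trapezoid, 4 panels, h=0.6000): 0.75183
I_{1,1} = 0.78105 + (0.78105 − 1.18811)/3 = 0.64536
I_{2,1} = 0.75183 + (0.75183 − 0.78105)/3 = 0.74209
I_{2,2} = 0.74209 + (0.74209 − 0.64536)/15 = 0.74854

0.749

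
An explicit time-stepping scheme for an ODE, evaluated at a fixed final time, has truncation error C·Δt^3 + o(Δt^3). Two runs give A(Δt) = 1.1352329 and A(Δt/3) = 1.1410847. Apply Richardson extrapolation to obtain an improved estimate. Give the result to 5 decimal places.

1.14131

Extrapolated value = (27·A(Δt/3) − A(Δt)) / (27 − 1)
= (27·1.1410847 − 1.1352329) / 26
= 29.6740540 / 26 = 1.1413098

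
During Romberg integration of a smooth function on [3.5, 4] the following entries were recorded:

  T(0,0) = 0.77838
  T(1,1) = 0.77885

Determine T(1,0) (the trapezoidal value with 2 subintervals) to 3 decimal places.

From T(1,1) = (4·T(1,0) − T(0,0))/3, solve for T(1,0):
4·T(1,0) = 3·0.77885 + 0.77838 = 3.11493
T(1,0) = 0.77873

0.779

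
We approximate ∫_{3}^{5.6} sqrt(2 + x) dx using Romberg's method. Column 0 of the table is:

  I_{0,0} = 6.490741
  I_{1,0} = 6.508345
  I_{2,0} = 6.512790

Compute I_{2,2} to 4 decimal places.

Richardson extrapolation on the trapezoidal column (denominator 4−1=3):
I_{1,1} = (4·6.508345 − 6.490741) / 3 = 6.514213
I_{2,1} = 6.512790 + (6.512790 − 6.508345)/3 = 6.514272
I_{2,2} = 6.514272 + (6.514272 − 6.514213)/15 = 6.514276

6.5143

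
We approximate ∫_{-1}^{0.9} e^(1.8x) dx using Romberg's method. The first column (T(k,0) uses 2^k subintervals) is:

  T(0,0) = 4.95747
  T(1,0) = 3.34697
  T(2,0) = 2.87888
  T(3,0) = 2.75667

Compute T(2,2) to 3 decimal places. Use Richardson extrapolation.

2.717

Richardson extrapolation on the trapezoidal column (denominator 4−1=3):
T(1,1) = (4·3.34697 − 4.95747) / 3 = 2.81014
T(2,1) = (4·2.87888 − 3.34697) / 3 = 2.72285
T(2,2) = 2.72285 + (2.72285 − 2.81014)/15 = 2.71703
(Column j=1 coincides with Simpson's rule on the same nodes.)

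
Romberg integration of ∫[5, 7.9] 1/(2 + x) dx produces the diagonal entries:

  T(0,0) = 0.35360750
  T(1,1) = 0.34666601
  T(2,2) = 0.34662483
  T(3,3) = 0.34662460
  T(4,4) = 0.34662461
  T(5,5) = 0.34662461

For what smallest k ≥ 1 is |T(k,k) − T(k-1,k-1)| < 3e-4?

k = 2

|T(1,1) − T(0,0)| = 0.00694149 ≥ 3e-4
|T(2,2) − T(1,1)| = 0.00004118 < 3e-4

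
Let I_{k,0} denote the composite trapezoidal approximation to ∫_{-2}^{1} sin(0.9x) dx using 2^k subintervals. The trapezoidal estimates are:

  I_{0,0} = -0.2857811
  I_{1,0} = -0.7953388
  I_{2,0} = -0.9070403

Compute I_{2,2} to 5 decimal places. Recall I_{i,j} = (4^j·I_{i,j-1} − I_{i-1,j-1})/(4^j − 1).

Richardson extrapolation on the trapezoidal column (denominator 4−1=3):
I_{1,1} = -0.7953388 + (-0.7953388 − (-0.2857811))/3 = -0.9651914
I_{2,1} = (4·(-0.9070403) − (-0.7953388)) / 3 = -0.9442741
I_{2,2} = (16·(-0.9442741) − (-0.9651914)) / 15 = -0.9428796

-0.94288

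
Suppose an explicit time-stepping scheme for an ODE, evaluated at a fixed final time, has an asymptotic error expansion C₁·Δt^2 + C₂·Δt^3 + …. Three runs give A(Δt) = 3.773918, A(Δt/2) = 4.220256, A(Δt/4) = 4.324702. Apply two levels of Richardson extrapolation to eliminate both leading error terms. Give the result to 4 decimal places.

First eliminate the Δt^2 term (factor 2^2 = 4):
  B₁ = (4·4.220256 − 3.773918)/3 = 4.369035
  B₂ = (4·4.324702 − 4.220256)/3 = 4.359517
Then eliminate the Δt^3 term (factor 2^3 = 8):
  (8·4.359517 − 4.369035)/7 = 4.358157

4.3582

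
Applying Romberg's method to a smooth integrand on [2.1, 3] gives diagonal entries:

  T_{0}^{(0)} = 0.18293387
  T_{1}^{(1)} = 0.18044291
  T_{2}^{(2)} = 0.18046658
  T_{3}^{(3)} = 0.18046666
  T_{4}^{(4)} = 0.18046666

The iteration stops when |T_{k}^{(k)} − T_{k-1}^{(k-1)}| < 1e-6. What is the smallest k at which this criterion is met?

k = 3

|T_{1}^{(1)} − T_{0}^{(0)}| = 0.00249096 ≥ 1e-6
|T_{2}^{(2)} − T_{1}^{(1)}| = 0.00002367 ≥ 1e-6
|T_{3}^{(3)} − T_{2}^{(2)}| = 0.00000008 < 1e-6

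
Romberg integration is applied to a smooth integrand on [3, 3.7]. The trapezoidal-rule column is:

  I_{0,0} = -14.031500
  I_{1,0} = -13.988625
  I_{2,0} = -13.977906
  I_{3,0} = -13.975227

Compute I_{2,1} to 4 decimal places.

-13.9743

Richardson extrapolation on the trapezoidal column (denominator 4−1=3):
I_{2,1} = -13.977906 + (-13.977906 − (-13.988625))/3 = -13.974333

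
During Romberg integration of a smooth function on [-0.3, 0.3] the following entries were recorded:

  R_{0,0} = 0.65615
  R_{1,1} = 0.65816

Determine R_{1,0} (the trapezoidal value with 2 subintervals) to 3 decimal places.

From R_{1,1} = (4·R_{1,0} − R_{0,0})/3, solve for R_{1,0}:
4·R_{1,0} = 3·0.65816 + 0.65615 = 2.63063
R_{1,0} = 0.65766

0.658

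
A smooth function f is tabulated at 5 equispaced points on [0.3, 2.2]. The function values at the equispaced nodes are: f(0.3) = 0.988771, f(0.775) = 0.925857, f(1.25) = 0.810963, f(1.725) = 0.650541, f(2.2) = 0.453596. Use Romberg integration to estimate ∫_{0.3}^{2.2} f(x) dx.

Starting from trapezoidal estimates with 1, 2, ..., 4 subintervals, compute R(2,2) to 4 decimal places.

R(0,0) (trapezoid, 1 panel, h=1.9000): 1.370249
R(1,0) (trapezoid, 2 panels, h=0.9500): 1.455539
R(2,0) (trapezoid, 4 panels, h=0.4750): 1.476559
R(1,1) = 1.455539 + (1.455539 − 1.370249)/3 = 1.483969
R(2,1) = 1.476559 + (1.476559 − 1.455539)/3 = 1.483566
R(2,2) = 1.483566 + (1.483566 − 1.483969)/15 = 1.483539

1.4835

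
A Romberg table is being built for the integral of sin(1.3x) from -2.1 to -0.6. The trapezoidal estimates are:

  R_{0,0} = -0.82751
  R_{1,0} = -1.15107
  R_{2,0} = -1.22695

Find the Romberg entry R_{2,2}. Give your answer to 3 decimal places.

Richardson extrapolation on the trapezoidal column (denominator 4−1=3):
R_{1,1} = (4·(-1.15107) − (-0.82751)) / 3 = -1.25892
R_{2,1} = -1.22695 + (-1.22695 − (-1.15107))/3 = -1.25224
R_{2,2} = (16·(-1.25224) − (-1.25892)) / 15 = -1.25179

-1.252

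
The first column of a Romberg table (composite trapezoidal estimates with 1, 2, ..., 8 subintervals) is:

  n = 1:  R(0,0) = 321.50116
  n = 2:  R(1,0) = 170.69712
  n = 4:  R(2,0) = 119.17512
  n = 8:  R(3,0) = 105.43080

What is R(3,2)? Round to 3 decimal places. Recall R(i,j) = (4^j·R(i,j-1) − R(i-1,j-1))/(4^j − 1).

100.773

Richardson extrapolation on the trapezoidal column (denominator 4−1=3):
R(2,1) = (4·119.17512 − 170.69712) / 3 = 102.00112
R(3,1) = (4·105.43080 − 119.17512) / 3 = 100.84936
R(3,2) = 100.84936 + (100.84936 − 102.00112)/15 = 100.77258
(Column j=1 coincides with Simpson's rule on the same nodes.)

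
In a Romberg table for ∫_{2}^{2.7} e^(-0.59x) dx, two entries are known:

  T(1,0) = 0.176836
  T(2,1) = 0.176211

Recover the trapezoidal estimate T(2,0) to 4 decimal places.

0.1764

From T(2,1) = (4·T(2,0) − T(1,0))/3, solve for T(2,0):
4·T(2,0) = 3·0.176211 + 0.176836 = 0.705469
T(2,0) = 0.176367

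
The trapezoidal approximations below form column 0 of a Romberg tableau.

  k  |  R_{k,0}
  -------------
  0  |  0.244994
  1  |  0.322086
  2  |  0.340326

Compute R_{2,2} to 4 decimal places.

0.3463

Richardson extrapolation on the trapezoidal column (denominator 4−1=3):
R_{1,1} = (4·0.322086 − 0.244994) / 3 = 0.347783
R_{2,1} = 0.340326 + (0.340326 − 0.322086)/3 = 0.346406
R_{2,2} = 0.346406 + (0.346406 − 0.347783)/15 = 0.346314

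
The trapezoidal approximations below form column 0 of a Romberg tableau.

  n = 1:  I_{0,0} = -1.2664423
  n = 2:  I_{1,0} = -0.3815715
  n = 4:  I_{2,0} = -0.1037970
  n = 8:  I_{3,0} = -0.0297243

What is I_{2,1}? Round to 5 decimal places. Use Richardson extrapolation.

-0.01121

I_{2,1} = -0.1037970 + (-0.1037970 − (-0.3815715))/3 = -0.0112055
(Column j=1 coincides with Simpson's rule on the same nodes.)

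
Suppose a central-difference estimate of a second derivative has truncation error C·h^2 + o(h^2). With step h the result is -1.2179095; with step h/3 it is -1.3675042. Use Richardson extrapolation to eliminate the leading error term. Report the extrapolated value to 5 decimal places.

The leading error scales as h^2; refining by a factor of 3 reduces it by 3^2 = 9.
Extrapolated value = (9·A(h/3) − A(h)) / (9 − 1)
= (9·(-1.3675042) − (-1.2179095)) / 8
= -11.0896283 / 8 = -1.3862035

-1.38620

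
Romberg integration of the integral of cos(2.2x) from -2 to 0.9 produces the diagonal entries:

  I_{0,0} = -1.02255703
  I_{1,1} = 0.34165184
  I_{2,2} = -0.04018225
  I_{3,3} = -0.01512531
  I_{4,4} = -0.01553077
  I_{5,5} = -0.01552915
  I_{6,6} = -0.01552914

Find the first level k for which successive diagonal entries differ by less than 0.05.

k = 3

|I_{1,1} − I_{0,0}| = 1.36420887 ≥ 0.05
|I_{2,2} − I_{1,1}| = 0.38183409 ≥ 0.05
|I_{3,3} − I_{2,2}| = 0.02505694 < 0.05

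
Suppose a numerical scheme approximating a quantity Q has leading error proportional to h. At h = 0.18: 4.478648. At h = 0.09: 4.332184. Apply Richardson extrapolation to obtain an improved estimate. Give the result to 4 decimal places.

4.1857

Extrapolated value = (2·A(h/2) − A(h)) / (2 − 1)
= (2·4.332184 − 4.478648) / 1
= 4.185720 / 1 = 4.185720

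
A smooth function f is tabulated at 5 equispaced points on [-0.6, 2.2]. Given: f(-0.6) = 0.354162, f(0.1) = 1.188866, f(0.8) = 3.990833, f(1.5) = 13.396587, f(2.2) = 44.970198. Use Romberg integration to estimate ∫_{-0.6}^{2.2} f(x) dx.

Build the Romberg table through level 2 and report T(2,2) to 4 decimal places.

25.8812

T(0,0) (trapezoid, 1 panel, h=2.8000): 63.454104
T(1,0) (trapezoid, 2 panels, h=1.4000): 37.314218
T(2,0) (trapezoid, 4 panels, h=0.7000): 28.866926
T(1,1) = 37.314218 + (37.314218 − 63.454104)/3 = 28.600923
T(2,1) = 28.866926 + (28.866926 − 37.314218)/3 = 26.051162
T(2,2) = 26.051162 + (26.051162 − 28.600923)/15 = 25.881178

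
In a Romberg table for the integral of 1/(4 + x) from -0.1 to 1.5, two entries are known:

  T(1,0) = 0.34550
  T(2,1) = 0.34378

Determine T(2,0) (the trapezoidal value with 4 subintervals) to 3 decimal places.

0.344

From T(2,1) = (4·T(2,0) − T(1,0))/3, solve for T(2,0):
4·T(2,0) = 3·0.34378 + 0.34550 = 1.37684
T(2,0) = 0.34421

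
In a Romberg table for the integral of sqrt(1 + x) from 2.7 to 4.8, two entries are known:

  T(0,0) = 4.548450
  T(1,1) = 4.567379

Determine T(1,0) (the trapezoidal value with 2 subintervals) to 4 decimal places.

4.5626

From T(1,1) = (4·T(1,0) − T(0,0))/3, solve for T(1,0):
4·T(1,0) = 3·4.567379 + 4.548450 = 18.250587
T(1,0) = 4.562647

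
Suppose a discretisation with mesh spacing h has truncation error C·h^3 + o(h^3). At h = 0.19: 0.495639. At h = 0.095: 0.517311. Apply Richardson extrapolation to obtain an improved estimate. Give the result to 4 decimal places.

0.5204

The leading error scales as h^3; refining by a factor of 2 reduces it by 2^3 = 8.
Extrapolated value = (8·A(h/2) − A(h)) / (8 − 1)
= (8·0.517311 − 0.495639) / 7
= 3.642849 / 7 = 0.520407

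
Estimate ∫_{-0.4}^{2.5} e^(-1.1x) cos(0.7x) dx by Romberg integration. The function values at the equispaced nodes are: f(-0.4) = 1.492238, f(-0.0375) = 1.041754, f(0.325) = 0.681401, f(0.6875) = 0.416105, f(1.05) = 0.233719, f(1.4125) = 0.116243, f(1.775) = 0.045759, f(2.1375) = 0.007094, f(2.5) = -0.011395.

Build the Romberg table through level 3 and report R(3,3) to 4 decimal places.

R(0,0) (trapezoid, 1 panel, h=2.9000): 2.147222
R(1,0) (trapezoid, 2 panels, h=1.4500): 1.412504
R(2,0) (trapezoid, 4 panels, h=0.7250): 1.233443
R(3,0) (trapezoid, 8 panels, h=0.3625): 1.189905
R(1,1) = 1.412504 + (1.412504 − 2.147222)/3 = 1.167598
R(2,1) = 1.233443 + (1.233443 − 1.412504)/3 = 1.173756
R(3,1) = 1.189905 + (1.189905 − 1.233443)/3 = 1.175392
R(2,2) = 1.173756 + (1.173756 − 1.167598)/15 = 1.174167
R(3,2) = 1.175392 + (1.175392 − 1.173756)/15 = 1.175501
R(3,3) = 1.175501 + (1.175501 − 1.174167)/63 = 1.175522

1.1755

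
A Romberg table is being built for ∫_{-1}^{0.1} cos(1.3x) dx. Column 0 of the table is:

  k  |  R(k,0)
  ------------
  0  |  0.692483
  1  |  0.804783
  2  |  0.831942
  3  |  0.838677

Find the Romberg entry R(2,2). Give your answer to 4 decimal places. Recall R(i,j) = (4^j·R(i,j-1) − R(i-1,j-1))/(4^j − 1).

R(1,1) = (4·0.804783 − 0.692483) / 3 = 0.842216
R(2,1) = 0.831942 + (0.831942 − 0.804783)/3 = 0.840995
R(2,2) = 0.840995 + (0.840995 − 0.842216)/15 = 0.840914

0.8409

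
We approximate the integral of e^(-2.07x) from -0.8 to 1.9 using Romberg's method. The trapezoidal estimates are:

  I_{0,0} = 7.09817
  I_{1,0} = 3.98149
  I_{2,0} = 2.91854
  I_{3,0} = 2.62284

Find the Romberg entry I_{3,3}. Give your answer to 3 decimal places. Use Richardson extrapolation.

2.521

Richardson extrapolation on the trapezoidal column (denominator 4−1=3):
I_{1,1} = (4·3.98149 − 7.09817) / 3 = 2.94260
I_{2,1} = (4·2.91854 − 3.98149) / 3 = 2.56422
I_{3,1} = (4·2.62284 − 2.91854) / 3 = 2.52427
I_{2,2} = (16·2.56422 − 2.94260) / 15 = 2.53899
I_{3,2} = (16·2.52427 − 2.56422) / 15 = 2.52161
I_{3,3} = (64·2.52161 − 2.53899) / 63 = 2.52133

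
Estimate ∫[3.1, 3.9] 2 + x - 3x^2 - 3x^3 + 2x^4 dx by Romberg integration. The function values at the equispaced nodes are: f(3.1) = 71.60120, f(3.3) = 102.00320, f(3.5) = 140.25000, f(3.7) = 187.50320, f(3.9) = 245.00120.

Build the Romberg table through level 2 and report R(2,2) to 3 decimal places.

117.008

R(0,0) (trapezoid, 1 panel, h=0.8000): 126.64096
R(1,0) (trapezoid, 2 panels, h=0.4000): 119.42048
R(2,0) (trapezoid, 4 panels, h=0.2000): 117.61152
R(1,1) = 119.42048 + (119.42048 − 126.64096)/3 = 117.01365
R(2,1) = 117.61152 + (117.61152 − 119.42048)/3 = 117.00853
R(2,2) = 117.00853 + (117.00853 − 117.01365)/15 = 117.00819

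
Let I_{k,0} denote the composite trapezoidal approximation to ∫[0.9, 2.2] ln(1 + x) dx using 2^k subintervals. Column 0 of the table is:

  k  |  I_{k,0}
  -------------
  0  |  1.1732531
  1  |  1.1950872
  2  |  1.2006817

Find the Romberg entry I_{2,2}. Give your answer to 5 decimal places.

1.20256

Richardson extrapolation on the trapezoidal column (denominator 4−1=3):
I_{1,1} = 1.1950872 + (1.1950872 − 1.1732531)/3 = 1.2023652
I_{2,1} = (4·1.2006817 − 1.1950872) / 3 = 1.2025465
I_{2,2} = 1.2025465 + (1.2025465 − 1.2023652)/15 = 1.2025586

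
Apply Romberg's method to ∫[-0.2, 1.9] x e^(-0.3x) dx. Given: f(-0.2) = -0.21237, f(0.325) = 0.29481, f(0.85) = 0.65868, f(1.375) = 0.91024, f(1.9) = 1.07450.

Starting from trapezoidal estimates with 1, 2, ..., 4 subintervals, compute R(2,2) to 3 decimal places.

R(0,0) (trapezoid, 1 panel, h=2.1000): 0.90524
R(1,0) (trapezoid, 2 panels, h=1.0500): 1.14423
R(2,0) (trapezoid, 4 panels, h=0.5250): 1.20477
R(1,1) = 1.14423 + (1.14423 − 0.90524)/3 = 1.22389
R(2,1) = 1.20477 + (1.20477 − 1.14423)/3 = 1.22495
R(2,2) = 1.22495 + (1.22495 − 1.22389)/15 = 1.22502

1.225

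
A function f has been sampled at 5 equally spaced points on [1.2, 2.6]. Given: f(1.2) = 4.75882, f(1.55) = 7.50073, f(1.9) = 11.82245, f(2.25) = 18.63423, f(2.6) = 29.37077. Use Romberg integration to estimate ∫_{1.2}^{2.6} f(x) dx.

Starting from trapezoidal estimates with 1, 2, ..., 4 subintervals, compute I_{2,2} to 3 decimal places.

18.933

I_{0,0} (trapezoid, 1 panel, h=1.4000): 23.89071
I_{1,0} (trapezoid, 2 panels, h=0.7000): 20.22107
I_{2,0} (trapezoid, 4 panels, h=0.3500): 19.25777
I_{1,1} = 20.22107 + (20.22107 − 23.89071)/3 = 18.99786
I_{2,1} = 19.25777 + (19.25777 − 20.22107)/3 = 18.93667
I_{2,2} = 18.93667 + (18.93667 − 18.99786)/15 = 18.93259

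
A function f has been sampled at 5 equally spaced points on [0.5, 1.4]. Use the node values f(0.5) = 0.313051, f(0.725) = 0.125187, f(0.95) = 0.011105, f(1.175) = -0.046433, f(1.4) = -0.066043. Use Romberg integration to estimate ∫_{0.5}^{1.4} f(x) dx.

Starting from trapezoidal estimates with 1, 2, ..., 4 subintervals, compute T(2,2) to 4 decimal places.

0.0438

T(0,0) (trapezoid, 1 panel, h=0.9000): 0.111154
T(1,0) (trapezoid, 2 panels, h=0.4500): 0.060574
T(2,0) (trapezoid, 4 panels, h=0.2250): 0.048007
T(1,1) = 0.060574 + (0.060574 − 0.111154)/3 = 0.043714
T(2,1) = 0.048007 + (0.048007 − 0.060574)/3 = 0.043818
T(2,2) = 0.043818 + (0.043818 − 0.043714)/15 = 0.043825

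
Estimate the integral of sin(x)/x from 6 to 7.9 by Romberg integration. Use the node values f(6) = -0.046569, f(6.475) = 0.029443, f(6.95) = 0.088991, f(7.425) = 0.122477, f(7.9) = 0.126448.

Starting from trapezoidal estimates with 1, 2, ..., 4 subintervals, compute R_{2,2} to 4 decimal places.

0.1370

R_{0,0} (trapezoid, 1 panel, h=1.9000): 0.075885
R_{1,0} (trapezoid, 2 panels, h=0.9500): 0.122484
R_{2,0} (trapezoid, 4 panels, h=0.4750): 0.133404
R_{1,1} = 0.122484 + (0.122484 − 0.075885)/3 = 0.138017
R_{2,1} = 0.133404 + (0.133404 − 0.122484)/3 = 0.137044
R_{2,2} = 0.137044 + (0.137044 − 0.138017)/15 = 0.136979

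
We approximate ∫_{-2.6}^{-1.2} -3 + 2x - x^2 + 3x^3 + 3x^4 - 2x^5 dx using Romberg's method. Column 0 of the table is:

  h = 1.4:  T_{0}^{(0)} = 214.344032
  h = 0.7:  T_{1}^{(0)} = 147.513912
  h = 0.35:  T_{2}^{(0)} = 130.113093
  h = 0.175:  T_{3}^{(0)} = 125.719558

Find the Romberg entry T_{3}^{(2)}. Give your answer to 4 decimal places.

T_{2}^{(1)} = 130.113093 + (130.113093 − 147.513912)/3 = 124.312820
T_{3}^{(1)} = 125.719558 + (125.719558 − 130.113093)/3 = 124.255046
T_{3}^{(2)} = (16·124.255046 − 124.312820) / 15 = 124.251194

124.2512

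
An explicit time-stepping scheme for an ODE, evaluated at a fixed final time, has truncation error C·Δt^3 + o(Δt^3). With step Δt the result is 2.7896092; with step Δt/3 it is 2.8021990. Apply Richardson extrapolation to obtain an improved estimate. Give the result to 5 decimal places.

2.80268

Extrapolated value = (27·A(Δt/3) − A(Δt)) / (27 − 1)
= (27·2.8021990 − 2.7896092) / 26
= 72.8697638 / 26 = 2.8026832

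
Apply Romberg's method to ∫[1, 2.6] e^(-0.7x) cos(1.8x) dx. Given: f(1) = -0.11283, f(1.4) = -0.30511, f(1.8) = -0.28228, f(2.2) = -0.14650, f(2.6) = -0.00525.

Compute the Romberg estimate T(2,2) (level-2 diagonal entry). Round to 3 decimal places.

T(0,0) (trapezoid, 1 panel, h=1.6000): -0.09446
T(1,0) (trapezoid, 2 panels, h=0.8000): -0.27306
T(2,0) (trapezoid, 4 panels, h=0.4000): -0.31717
T(1,1) = -0.27306 + (-0.27306 − (-0.09446))/3 = -0.33259
T(2,1) = -0.31717 + (-0.31717 − (-0.27306))/3 = -0.33187
T(2,2) = -0.33187 + (-0.33187 − (-0.33259))/15 = -0.33182

-0.332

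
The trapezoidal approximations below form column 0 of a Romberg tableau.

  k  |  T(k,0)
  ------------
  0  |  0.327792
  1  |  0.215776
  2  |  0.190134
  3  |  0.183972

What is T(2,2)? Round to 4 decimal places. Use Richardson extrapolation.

0.1818

Richardson extrapolation on the trapezoidal column (denominator 4−1=3):
T(1,1) = 0.215776 + (0.215776 − 0.327792)/3 = 0.178437
T(2,1) = (4·0.190134 − 0.215776) / 3 = 0.181587
T(2,2) = 0.181587 + (0.181587 − 0.178437)/15 = 0.181797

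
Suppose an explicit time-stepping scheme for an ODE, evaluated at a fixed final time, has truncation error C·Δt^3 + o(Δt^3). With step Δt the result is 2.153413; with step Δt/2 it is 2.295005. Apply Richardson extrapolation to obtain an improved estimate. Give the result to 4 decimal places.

The leading error scales as Δt^3; refining by a factor of 2 reduces it by 2^3 = 8.
Extrapolated value = (8·A(Δt/2) − A(Δt)) / (8 − 1)
= (8·2.295005 − 2.153413) / 7
= 16.206627 / 7 = 2.315232

2.3152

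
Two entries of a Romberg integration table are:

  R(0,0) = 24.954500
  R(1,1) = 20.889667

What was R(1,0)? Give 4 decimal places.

21.9059

From R(1,1) = (4·R(1,0) − R(0,0))/3, solve for R(1,0):
4·R(1,0) = 3·20.889667 + 24.954500 = 87.623501
R(1,0) = 21.905875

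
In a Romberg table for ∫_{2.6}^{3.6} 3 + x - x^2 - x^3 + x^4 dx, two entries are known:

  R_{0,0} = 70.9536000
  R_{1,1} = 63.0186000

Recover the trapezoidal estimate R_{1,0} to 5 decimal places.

From R_{1,1} = (4·R_{1,0} − R_{0,0})/3, solve for R_{1,0}:
4·R_{1,0} = 3·63.0186000 + 70.9536000 = 260.0094000
R_{1,0} = 65.0023500

65.00235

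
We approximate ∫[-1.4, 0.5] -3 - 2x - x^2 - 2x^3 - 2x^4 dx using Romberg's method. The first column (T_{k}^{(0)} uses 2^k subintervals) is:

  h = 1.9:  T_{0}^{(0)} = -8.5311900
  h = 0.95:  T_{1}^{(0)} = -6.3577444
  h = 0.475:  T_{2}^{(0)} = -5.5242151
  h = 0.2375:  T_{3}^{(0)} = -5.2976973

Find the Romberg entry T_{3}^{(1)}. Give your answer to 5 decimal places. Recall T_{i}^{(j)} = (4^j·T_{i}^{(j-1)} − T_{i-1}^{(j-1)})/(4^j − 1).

-5.22219

T_{3}^{(1)} = -5.2976973 + (-5.2976973 − (-5.5242151))/3 = -5.2221914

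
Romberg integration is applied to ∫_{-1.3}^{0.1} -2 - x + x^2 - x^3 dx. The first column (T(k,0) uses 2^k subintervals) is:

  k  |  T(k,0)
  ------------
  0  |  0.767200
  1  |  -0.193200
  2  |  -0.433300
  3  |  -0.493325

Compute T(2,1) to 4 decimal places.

-0.5133

Richardson extrapolation on the trapezoidal column (denominator 4−1=3):
T(2,1) = (4·(-0.433300) − (-0.193200)) / 3 = -0.513333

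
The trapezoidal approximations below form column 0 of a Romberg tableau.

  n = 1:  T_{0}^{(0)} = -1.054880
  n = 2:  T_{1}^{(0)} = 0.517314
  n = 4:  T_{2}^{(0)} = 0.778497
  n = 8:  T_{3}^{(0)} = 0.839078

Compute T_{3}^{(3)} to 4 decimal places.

0.8589

Richardson extrapolation on the trapezoidal column (denominator 4−1=3):
T_{1}^{(1)} = 0.517314 + (0.517314 − (-1.054880))/3 = 1.041379
T_{2}^{(1)} = 0.778497 + (0.778497 − 0.517314)/3 = 0.865558
T_{3}^{(1)} = 0.839078 + (0.839078 − 0.778497)/3 = 0.859272
T_{2}^{(2)} = (16·0.865558 − 1.041379) / 15 = 0.853837
T_{3}^{(2)} = (16·0.859272 − 0.865558) / 15 = 0.858853
T_{3}^{(3)} = 0.858853 + (0.858853 − 0.853837)/63 = 0.858933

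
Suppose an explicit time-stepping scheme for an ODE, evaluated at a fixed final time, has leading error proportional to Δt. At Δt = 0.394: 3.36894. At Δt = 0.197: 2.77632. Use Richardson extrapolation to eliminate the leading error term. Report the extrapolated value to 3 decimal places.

The leading error scales as Δt; refining by a factor of 2 reduces it by 2^1 = 2.
Extrapolated value = (2·A(Δt/2) − A(Δt)) / (2 − 1)
= (2·2.77632 − 3.36894) / 1
= 2.18370 / 1 = 2.18370

2.184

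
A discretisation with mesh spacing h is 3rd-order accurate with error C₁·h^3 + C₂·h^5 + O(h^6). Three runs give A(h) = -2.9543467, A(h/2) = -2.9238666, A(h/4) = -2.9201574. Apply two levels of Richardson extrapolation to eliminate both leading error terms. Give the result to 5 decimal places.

-2.91963

First eliminate the h^3 term (factor 2^3 = 8):
  B₁ = (8·(-2.9238666) − (-2.9543467))/7 = -2.9195123
  B₂ = (8·(-2.9201574) − (-2.9238666))/7 = -2.9196275
Then eliminate the h^5 term (factor 2^5 = 32):
  (32·(-2.9196275) − (-2.9195123))/31 = -2.9196312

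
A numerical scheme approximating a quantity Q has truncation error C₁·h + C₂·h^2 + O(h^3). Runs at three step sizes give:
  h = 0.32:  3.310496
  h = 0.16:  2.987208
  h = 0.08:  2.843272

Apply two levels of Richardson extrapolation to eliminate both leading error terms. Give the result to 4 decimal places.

2.7111

First eliminate the h term (factor 2^1 = 2):
  B₁ = (2·2.987208 − 3.310496)/1 = 2.663920
  B₂ = (2·2.843272 − 2.987208)/1 = 2.699336
Then eliminate the h^2 term (factor 2^2 = 4):
  (4·2.699336 − 2.663920)/3 = 2.711141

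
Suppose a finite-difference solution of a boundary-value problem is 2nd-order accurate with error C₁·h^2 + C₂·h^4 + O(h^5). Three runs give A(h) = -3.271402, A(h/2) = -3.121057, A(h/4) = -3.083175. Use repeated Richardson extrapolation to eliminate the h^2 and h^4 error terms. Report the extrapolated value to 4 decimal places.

First eliminate the h^2 term (factor 2^2 = 4):
  B₁ = (4·(-3.121057) − (-3.271402))/3 = -3.070942
  B₂ = (4·(-3.083175) − (-3.121057))/3 = -3.070548
Then eliminate the h^4 term (factor 2^4 = 16):
  (16·(-3.070548) − (-3.070942))/15 = -3.070522

-3.0705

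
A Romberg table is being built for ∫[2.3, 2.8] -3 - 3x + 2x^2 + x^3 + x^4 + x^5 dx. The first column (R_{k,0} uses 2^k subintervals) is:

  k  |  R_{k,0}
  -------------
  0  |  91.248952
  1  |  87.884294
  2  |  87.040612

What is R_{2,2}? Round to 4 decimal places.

Richardson extrapolation on the trapezoidal column (denominator 4−1=3):
R_{1,1} = (4·87.884294 − 91.248952) / 3 = 86.762741
R_{2,1} = 87.040612 + (87.040612 − 87.884294)/3 = 86.759385
R_{2,2} = (16·86.759385 − 86.762741) / 15 = 86.759161

86.7592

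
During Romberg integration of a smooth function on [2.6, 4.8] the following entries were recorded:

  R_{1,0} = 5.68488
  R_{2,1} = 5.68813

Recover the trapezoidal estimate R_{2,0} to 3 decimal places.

From R_{2,1} = (4·R_{2,0} − R_{1,0})/3, solve for R_{2,0}:
4·R_{2,0} = 3·5.68813 + 5.68488 = 22.74927
R_{2,0} = 5.68732

5.687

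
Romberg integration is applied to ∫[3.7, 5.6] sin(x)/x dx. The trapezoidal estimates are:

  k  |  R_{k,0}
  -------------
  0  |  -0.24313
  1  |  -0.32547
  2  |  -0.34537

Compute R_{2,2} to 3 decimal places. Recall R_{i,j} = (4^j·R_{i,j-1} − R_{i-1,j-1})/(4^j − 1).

R_{1,1} = (4·(-0.32547) − (-0.24313)) / 3 = -0.35292
R_{2,1} = (4·(-0.34537) − (-0.32547)) / 3 = -0.35200
R_{2,2} = (16·(-0.35200) − (-0.35292)) / 15 = -0.35194

-0.352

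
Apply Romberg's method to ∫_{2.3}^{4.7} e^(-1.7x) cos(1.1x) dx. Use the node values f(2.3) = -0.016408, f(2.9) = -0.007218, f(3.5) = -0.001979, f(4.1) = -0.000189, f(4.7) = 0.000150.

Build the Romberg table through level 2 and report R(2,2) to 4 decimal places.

-0.0100

R(0,0) (trapezoid, 1 panel, h=2.4000): -0.019510
R(1,0) (trapezoid, 2 panels, h=1.2000): -0.012130
R(2,0) (trapezoid, 4 panels, h=0.6000): -0.010509
R(1,1) = -0.012130 + (-0.012130 − (-0.019510))/3 = -0.009670
R(2,1) = -0.010509 + (-0.010509 − (-0.012130))/3 = -0.009969
R(2,2) = -0.009969 + (-0.009969 − (-0.009670))/15 = -0.009989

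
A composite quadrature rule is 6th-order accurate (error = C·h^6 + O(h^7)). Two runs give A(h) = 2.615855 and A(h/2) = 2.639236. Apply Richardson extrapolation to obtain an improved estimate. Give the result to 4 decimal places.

2.6396

Extrapolated value = (64·A(h/2) − A(h)) / (64 − 1)
= (64·2.639236 − 2.615855) / 63
= 166.295249 / 63 = 2.639607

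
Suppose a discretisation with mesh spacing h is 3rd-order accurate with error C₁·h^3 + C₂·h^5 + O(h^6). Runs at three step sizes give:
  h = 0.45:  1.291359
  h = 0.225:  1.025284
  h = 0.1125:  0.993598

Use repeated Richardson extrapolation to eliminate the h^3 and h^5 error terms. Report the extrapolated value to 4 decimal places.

0.9891

First eliminate the h^3 term (factor 2^3 = 8):
  B₁ = (8·1.025284 − 1.291359)/7 = 0.987273
  B₂ = (8·0.993598 − 1.025284)/7 = 0.989071
Then eliminate the h^5 term (factor 2^5 = 32):
  (32·0.989071 − 0.987273)/31 = 0.989129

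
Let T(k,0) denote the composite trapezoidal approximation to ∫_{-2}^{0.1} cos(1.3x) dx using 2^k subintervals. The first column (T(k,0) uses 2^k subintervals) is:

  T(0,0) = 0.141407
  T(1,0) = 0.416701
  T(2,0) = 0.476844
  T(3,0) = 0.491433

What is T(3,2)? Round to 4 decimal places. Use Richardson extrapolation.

0.4963

Richardson extrapolation on the trapezoidal column (denominator 4−1=3):
T(2,1) = (4·0.476844 − 0.416701) / 3 = 0.496892
T(3,1) = (4·0.491433 − 0.476844) / 3 = 0.496296
T(3,2) = (16·0.496296 − 0.496892) / 15 = 0.496256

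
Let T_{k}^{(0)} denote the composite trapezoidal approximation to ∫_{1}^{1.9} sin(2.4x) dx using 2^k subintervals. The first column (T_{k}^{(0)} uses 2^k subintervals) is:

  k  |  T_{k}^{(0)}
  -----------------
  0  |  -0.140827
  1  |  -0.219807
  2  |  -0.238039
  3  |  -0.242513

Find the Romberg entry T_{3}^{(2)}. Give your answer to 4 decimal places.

Richardson extrapolation on the trapezoidal column (denominator 4−1=3):
T_{2}^{(1)} = (4·(-0.238039) − (-0.219807)) / 3 = -0.244116
T_{3}^{(1)} = (4·(-0.242513) − (-0.238039)) / 3 = -0.244004
T_{3}^{(2)} = (16·(-0.244004) − (-0.244116)) / 15 = -0.243997

-0.2440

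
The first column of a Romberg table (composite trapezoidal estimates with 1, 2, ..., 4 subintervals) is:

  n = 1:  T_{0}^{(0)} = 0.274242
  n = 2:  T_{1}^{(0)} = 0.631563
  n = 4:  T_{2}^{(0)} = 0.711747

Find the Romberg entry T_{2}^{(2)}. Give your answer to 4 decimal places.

0.7377

T_{1}^{(1)} = 0.631563 + (0.631563 − 0.274242)/3 = 0.750670
T_{2}^{(1)} = (4·0.711747 − 0.631563) / 3 = 0.738475
T_{2}^{(2)} = 0.738475 + (0.738475 − 0.750670)/15 = 0.737662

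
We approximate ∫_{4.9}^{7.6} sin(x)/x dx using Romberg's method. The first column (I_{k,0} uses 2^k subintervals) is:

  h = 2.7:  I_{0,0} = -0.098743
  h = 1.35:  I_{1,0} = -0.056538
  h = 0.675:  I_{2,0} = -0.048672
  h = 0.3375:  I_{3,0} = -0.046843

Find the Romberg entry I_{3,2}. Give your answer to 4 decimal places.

-0.0462

Richardson extrapolation on the trapezoidal column (denominator 4−1=3):
I_{2,1} = -0.048672 + (-0.048672 − (-0.056538))/3 = -0.046050
I_{3,1} = -0.046843 + (-0.046843 − (-0.048672))/3 = -0.046233
I_{3,2} = (16·(-0.046233) − (-0.046050)) / 15 = -0.046245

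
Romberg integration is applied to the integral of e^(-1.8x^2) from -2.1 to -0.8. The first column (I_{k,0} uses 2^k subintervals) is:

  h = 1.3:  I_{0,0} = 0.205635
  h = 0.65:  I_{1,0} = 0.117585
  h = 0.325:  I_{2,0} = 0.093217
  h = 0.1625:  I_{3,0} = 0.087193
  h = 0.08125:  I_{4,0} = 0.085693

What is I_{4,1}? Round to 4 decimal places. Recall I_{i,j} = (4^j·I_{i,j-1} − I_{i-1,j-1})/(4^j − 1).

Richardson extrapolation on the trapezoidal column (denominator 4−1=3):
I_{4,1} = (4·0.085693 − 0.087193) / 3 = 0.085193

0.0852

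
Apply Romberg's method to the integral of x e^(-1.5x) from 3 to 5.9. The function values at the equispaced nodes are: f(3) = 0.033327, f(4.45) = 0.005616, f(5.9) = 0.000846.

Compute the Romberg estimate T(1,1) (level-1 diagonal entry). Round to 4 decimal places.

T(0,0) (trapezoid, 1 panel, h=2.9000): 0.049551
T(1,0) (trapezoid, 2 panels, h=1.4500): 0.032919
T(1,1) = 0.032919 + (0.032919 − 0.049551)/3 = 0.027375

0.0274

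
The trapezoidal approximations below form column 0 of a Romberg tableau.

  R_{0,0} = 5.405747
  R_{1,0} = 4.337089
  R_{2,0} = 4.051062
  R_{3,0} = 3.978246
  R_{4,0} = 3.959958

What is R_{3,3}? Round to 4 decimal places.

3.9539

Richardson extrapolation on the trapezoidal column (denominator 4−1=3):
R_{1,1} = 4.337089 + (4.337089 − 5.405747)/3 = 3.980870
R_{2,1} = (4·4.051062 − 4.337089) / 3 = 3.955720
R_{3,1} = 3.978246 + (3.978246 − 4.051062)/3 = 3.953974
R_{2,2} = 3.955720 + (3.955720 − 3.980870)/15 = 3.954043
R_{3,2} = (16·3.953974 − 3.955720) / 15 = 3.953858
R_{3,3} = 3.953858 + (3.953858 − 3.954043)/63 = 3.953855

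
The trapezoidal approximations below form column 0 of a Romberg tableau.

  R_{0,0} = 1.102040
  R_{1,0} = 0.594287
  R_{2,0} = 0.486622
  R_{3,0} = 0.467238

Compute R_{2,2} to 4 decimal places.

0.4524

Richardson extrapolation on the trapezoidal column (denominator 4−1=3):
R_{1,1} = 0.594287 + (0.594287 − 1.102040)/3 = 0.425036
R_{2,1} = (4·0.486622 − 0.594287) / 3 = 0.450734
R_{2,2} = 0.450734 + (0.450734 − 0.425036)/15 = 0.452447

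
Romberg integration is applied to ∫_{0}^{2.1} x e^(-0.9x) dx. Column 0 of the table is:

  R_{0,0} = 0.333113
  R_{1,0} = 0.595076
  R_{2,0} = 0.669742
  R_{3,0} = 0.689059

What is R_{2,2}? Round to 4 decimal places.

0.6954

Richardson extrapolation on the trapezoidal column (denominator 4−1=3):
R_{1,1} = (4·0.595076 − 0.333113) / 3 = 0.682397
R_{2,1} = 0.669742 + (0.669742 − 0.595076)/3 = 0.694631
R_{2,2} = (16·0.694631 − 0.682397) / 15 = 0.695447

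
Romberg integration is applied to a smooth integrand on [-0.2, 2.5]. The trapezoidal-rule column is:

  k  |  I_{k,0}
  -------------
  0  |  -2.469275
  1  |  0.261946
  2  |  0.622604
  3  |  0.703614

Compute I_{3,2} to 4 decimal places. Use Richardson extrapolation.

0.7298

I_{2,1} = 0.622604 + (0.622604 − 0.261946)/3 = 0.742823
I_{3,1} = (4·0.703614 − 0.622604) / 3 = 0.730617
I_{3,2} = (16·0.730617 − 0.742823) / 15 = 0.729803
(Column j=1 coincides with Simpson's rule on the same nodes.)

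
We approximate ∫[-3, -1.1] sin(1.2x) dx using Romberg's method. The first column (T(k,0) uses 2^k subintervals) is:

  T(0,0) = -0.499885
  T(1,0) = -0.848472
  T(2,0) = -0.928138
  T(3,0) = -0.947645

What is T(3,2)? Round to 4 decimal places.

Richardson extrapolation on the trapezoidal column (denominator 4−1=3):
T(2,1) = -0.928138 + (-0.928138 − (-0.848472))/3 = -0.954693
T(3,1) = -0.947645 + (-0.947645 − (-0.928138))/3 = -0.954147
T(3,2) = -0.954147 + (-0.954147 − (-0.954693))/15 = -0.954111

-0.9541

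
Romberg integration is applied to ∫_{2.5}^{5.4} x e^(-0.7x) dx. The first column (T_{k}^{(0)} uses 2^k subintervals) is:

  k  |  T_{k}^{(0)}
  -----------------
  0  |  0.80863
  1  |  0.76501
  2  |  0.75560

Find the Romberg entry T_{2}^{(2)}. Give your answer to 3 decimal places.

Richardson extrapolation on the trapezoidal column (denominator 4−1=3):
T_{1}^{(1)} = 0.76501 + (0.76501 − 0.80863)/3 = 0.75047
T_{2}^{(1)} = 0.75560 + (0.75560 − 0.76501)/3 = 0.75246
T_{2}^{(2)} = (16·0.75246 − 0.75047) / 15 = 0.75259

0.753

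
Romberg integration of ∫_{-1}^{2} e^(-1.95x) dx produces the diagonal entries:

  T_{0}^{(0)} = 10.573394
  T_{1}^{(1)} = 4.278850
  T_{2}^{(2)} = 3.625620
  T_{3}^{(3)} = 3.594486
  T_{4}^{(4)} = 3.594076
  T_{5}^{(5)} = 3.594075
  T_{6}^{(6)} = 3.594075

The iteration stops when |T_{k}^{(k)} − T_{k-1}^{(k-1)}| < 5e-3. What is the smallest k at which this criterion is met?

|T_{1}^{(1)} − T_{0}^{(0)}| = 6.294544 ≥ 5e-3
|T_{2}^{(2)} − T_{1}^{(1)}| = 0.653230 ≥ 5e-3
|T_{3}^{(3)} − T_{2}^{(2)}| = 0.031134 ≥ 5e-3
|T_{4}^{(4)} − T_{3}^{(3)}| = 0.000410 < 5e-3

k = 4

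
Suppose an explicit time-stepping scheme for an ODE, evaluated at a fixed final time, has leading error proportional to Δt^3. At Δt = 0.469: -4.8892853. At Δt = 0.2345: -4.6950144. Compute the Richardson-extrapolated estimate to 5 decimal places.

Extrapolated value = (8·A(Δt/2) − A(Δt)) / (8 − 1)
= (8·(-4.6950144) − (-4.8892853)) / 7
= -32.6708299 / 7 = -4.6672614

-4.66726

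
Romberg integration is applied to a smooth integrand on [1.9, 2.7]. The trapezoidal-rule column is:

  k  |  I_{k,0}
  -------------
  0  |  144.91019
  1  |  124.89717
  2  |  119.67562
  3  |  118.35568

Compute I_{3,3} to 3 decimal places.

117.914

I_{1,1} = (4·124.89717 − 144.91019) / 3 = 118.22616
I_{2,1} = 119.67562 + (119.67562 − 124.89717)/3 = 117.93510
I_{3,1} = (4·118.35568 − 119.67562) / 3 = 117.91570
I_{2,2} = 117.93510 + (117.93510 − 118.22616)/15 = 117.91570
I_{3,2} = (16·117.91570 − 117.93510) / 15 = 117.91441
I_{3,3} = 117.91441 + (117.91441 − 117.91570)/63 = 117.91439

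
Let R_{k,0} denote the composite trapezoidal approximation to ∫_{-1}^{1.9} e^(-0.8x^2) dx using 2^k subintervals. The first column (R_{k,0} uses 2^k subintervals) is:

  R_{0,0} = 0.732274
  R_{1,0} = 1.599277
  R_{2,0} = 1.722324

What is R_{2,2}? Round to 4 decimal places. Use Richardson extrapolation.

Richardson extrapolation on the trapezoidal column (denominator 4−1=3):
R_{1,1} = 1.599277 + (1.599277 − 0.732274)/3 = 1.888278
R_{2,1} = 1.722324 + (1.722324 − 1.599277)/3 = 1.763340
R_{2,2} = 1.763340 + (1.763340 − 1.888278)/15 = 1.755011

1.7550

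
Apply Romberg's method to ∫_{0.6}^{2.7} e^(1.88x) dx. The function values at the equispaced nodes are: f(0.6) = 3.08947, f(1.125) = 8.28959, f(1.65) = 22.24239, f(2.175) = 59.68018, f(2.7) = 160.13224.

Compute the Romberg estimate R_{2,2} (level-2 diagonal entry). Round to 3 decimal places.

83.638

R_{0,0} (trapezoid, 1 panel, h=2.1000): 171.38280
R_{1,0} (trapezoid, 2 panels, h=1.0500): 109.04591
R_{2,0} (trapezoid, 4 panels, h=0.5250): 90.20708
R_{1,1} = 109.04591 + (109.04591 − 171.38280)/3 = 88.26695
R_{2,1} = 90.20708 + (90.20708 − 109.04591)/3 = 83.92747
R_{2,2} = 83.92747 + (83.92747 − 88.26695)/15 = 83.63817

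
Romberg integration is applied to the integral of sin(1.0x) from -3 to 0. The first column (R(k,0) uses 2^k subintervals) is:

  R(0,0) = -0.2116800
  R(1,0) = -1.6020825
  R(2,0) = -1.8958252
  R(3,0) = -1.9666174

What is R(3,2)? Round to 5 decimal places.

Richardson extrapolation on the trapezoidal column (denominator 4−1=3):
R(2,1) = -1.8958252 + (-1.8958252 − (-1.6020825))/3 = -1.9937394
R(3,1) = -1.9666174 + (-1.9666174 − (-1.8958252))/3 = -1.9902148
R(3,2) = (16·(-1.9902148) − (-1.9937394)) / 15 = -1.9899798
(Column j=1 coincides with Simpson's rule on the same nodes.)

-1.98998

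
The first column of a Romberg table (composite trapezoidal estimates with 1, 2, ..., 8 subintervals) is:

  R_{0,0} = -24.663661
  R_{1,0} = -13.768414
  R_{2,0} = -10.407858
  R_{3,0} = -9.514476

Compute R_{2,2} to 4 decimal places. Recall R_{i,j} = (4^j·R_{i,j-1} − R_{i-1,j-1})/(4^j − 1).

Richardson extrapolation on the trapezoidal column (denominator 4−1=3):
R_{1,1} = -13.768414 + (-13.768414 − (-24.663661))/3 = -10.136665
R_{2,1} = (4·(-10.407858) − (-13.768414)) / 3 = -9.287673
R_{2,2} = (16·(-9.287673) − (-10.136665)) / 15 = -9.231074
(Column j=1 coincides with Simpson's rule on the same nodes.)

-9.2311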